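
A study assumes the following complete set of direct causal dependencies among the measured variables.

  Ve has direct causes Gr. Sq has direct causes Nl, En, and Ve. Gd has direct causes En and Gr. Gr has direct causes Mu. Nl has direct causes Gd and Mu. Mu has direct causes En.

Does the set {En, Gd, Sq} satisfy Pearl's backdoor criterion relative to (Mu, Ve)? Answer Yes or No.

No

Backdoor paths from Mu to Ve (paths whose first edge points into Mu):
  P1: Mu <- En -> Gd <- Gr -> Ve
  P2: Mu <- En -> Gd -> Nl -> Sq <- Ve
  P3: Mu <- En -> Sq <- Ve
  P4: Mu <- En -> Sq <- Nl <- Gd <- Gr -> Ve
Condition 1 (no descendant of Mu in the set): FAILS — Gd and Sq are descendants of Mu.
Condition 2 (every backdoor path blocked by {En, Gd, Sq}):
  P1: blocked at fork node En ∈ conditioning set.
  P2: blocked at fork node En ∈ conditioning set.
  P3: blocked at fork node En ∈ conditioning set.
  P4: blocked at fork node En ∈ conditioning set.
{En, Gd, Sq} does not satisfy the backdoor criterion.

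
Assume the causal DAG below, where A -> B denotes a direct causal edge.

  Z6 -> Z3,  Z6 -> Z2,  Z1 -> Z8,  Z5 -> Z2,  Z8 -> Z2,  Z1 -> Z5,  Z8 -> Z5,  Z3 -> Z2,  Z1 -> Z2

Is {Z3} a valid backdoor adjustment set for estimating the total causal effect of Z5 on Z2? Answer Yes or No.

No

Backdoor paths from Z5 to Z2 (paths whose first edge points into Z5):
  P1: Z5 <- Z1 -> Z8 -> Z2
  P2: Z5 <- Z1 -> Z2
  P3: Z5 <- Z8 <- Z1 -> Z2
  P4: Z5 <- Z8 -> Z2
Condition 1 (no descendant of Z5 in the set): holds — descendants of Z5 are {Z2}; none are in {Z3}.
Condition 2 (every backdoor path blocked by {Z3}):
  P1: open — no interior node is in the conditioning set.
  P2: open — no interior node is in the conditioning set.
  P3: open — no interior node is in the conditioning set.
  P4: open — no interior node is in the conditioning set.
{Z3} does not satisfy the backdoor criterion.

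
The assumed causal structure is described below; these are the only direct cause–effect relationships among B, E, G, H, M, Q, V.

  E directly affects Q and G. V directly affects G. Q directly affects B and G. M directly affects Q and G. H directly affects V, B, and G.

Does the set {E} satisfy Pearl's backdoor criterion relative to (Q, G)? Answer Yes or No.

No

Backdoor paths from Q to G (paths whose first edge points into Q):
  P1: Q <- M -> G
  P2: Q <- E -> G
Condition 1 (no descendant of Q in the set): holds — descendants of Q are {B, G}; none are in {E}.
Condition 2 (every backdoor path blocked by {E}):
  P1: open — no interior node is in the conditioning set.
  P2: blocked at fork node E ∈ conditioning set.
{E} does not satisfy the backdoor criterion.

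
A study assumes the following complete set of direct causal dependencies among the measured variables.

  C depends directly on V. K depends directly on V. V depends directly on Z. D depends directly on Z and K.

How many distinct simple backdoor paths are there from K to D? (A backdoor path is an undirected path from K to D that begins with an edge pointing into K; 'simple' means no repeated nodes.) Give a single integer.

A backdoor path from K to D is any simple undirected path whose first edge points into K (i.e. leaves K via a parent).
Parents of K: {V}.
Enumerating:
  P1: K <- V <- Z -> D
That exhausts the simple backdoor paths. Count: 1.

1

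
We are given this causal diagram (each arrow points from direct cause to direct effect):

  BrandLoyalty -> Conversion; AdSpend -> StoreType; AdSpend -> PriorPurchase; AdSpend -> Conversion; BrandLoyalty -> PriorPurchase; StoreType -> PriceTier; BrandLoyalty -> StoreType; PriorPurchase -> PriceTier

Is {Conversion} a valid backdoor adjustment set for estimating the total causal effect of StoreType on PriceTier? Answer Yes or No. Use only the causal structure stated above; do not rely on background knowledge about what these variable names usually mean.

Backdoor paths from StoreType to PriceTier (paths whose first edge points into StoreType):
  P1: StoreType <- AdSpend -> Conversion <- BrandLoyalty -> PriorPurchase -> PriceTier
  P2: StoreType <- AdSpend -> PriorPurchase -> PriceTier
  P3: StoreType <- BrandLoyalty -> Conversion <- AdSpend -> PriorPurchase -> PriceTier
  P4: StoreType <- BrandLoyalty -> PriorPurchase -> PriceTier
Condition 1 (no descendant of StoreType in the set): holds — descendants of StoreType are {PriceTier}; none are in {Conversion}.
Condition 2 (every backdoor path blocked by {Conversion}):
  P1: open — collider(s) Conversion are conditioned on (or have a conditioned descendant) and no non-collider on the path is in the set.
  P2: open — no interior node is in the conditioning set.
  P3: open — collider(s) Conversion are conditioned on (or have a conditioned descendant) and no non-collider on the path is in the set.
  P4: open — no interior node is in the conditioning set.
{Conversion} does not satisfy the backdoor criterion.

No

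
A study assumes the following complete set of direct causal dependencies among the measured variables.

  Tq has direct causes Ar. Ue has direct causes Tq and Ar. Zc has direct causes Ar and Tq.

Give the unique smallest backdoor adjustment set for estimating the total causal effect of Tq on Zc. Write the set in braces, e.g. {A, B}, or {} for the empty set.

{Ar}

Variables eligible for adjustment (non-descendants of Tq, excluding Tq and Zc): {Ar}.
Backdoor paths from Tq to Zc:
  P1: Tq <- Ar -> Zc
The empty set is not sufficient: P1 (Tq <- Ar -> Zc) has no collider blocking it and no conditioned non-collider, so it is open.
Try {Ar}:
  P1: blocked at fork node Ar ∈ conditioning set.
{Ar} contains no descendant of Tq and blocks every backdoor path.
{Ar} is the unique smallest valid adjustment set.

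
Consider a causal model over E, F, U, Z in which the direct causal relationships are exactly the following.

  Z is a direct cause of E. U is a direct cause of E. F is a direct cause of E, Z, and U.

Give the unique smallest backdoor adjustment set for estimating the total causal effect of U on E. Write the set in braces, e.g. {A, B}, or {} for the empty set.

Variables eligible for adjustment (non-descendants of U, excluding U and E): {F, Z}.
Backdoor paths from U to E:
  P1: U <- F -> Z -> E
  P2: U <- F -> E
The empty set is not sufficient: P1 (U <- F -> Z -> E) has no collider blocking it and no conditioned non-collider, so it is open.
Try {F}:
  P1: blocked at fork node F ∈ conditioning set.
  P2: blocked at fork node F ∈ conditioning set.
{F} contains no descendant of U and blocks every backdoor path.
No other singleton works — e.g. {Z} leaves P2 open — so {F} is the unique smallest valid adjustment set.

{F}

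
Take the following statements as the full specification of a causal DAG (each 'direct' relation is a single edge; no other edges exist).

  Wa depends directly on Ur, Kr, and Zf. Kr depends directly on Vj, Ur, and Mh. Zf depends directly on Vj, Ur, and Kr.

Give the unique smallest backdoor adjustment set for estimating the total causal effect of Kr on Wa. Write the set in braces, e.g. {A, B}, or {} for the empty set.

Variables eligible for adjustment (non-descendants of Kr, excluding Kr and Wa): {Mh, Ur, Vj}.
Backdoor paths from Kr to Wa:
  P1: Kr <- Ur -> Zf -> Wa
  P2: Kr <- Ur -> Wa
  P3: Kr <- Vj -> Zf <- Ur -> Wa
  P4: Kr <- Vj -> Zf -> Wa
The empty set is not sufficient: P1 (Kr <- Ur -> Zf -> Wa) has no collider blocking it and no conditioned non-collider, so it is open.
Try {Ur, Vj}:
  P1: blocked at fork node Ur ∈ conditioning set.
  P2: blocked at fork node Ur ∈ conditioning set.
  P3: blocked at fork node Vj ∈ conditioning set.
  P4: blocked at fork node Vj ∈ conditioning set.
{Ur, Vj} contains no descendant of Kr and blocks every backdoor path.
Every element of {Ur, Vj} is needed (dropping Ur leaves P1 open; dropping Vj leaves P4 open), so no proper subset is valid.
Among all size-2 subsets of the eligible variables, only {Ur, Vj} blocks every backdoor path, so it is the unique smallest valid adjustment set.

{Ur, Vj}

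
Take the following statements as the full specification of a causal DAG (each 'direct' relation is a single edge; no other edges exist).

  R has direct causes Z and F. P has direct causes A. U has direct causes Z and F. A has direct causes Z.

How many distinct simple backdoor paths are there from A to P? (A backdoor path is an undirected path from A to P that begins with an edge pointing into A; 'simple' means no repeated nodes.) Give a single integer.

0

A backdoor path from A to P is any simple undirected path whose first edge points into A (i.e. leaves A via a parent).
Parents of A: {Z}.
No simple path from any parent of A reaches P without revisiting A, so there are no backdoor paths.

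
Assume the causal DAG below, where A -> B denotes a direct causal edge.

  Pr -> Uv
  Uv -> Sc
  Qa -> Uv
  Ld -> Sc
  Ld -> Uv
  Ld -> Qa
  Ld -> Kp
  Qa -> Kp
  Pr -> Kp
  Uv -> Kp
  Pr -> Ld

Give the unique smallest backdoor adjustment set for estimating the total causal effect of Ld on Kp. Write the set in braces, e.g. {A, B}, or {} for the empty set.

Variables eligible for adjustment (non-descendants of Ld, excluding Ld and Kp): {Pr}.
Backdoor paths from Ld to Kp:
  P1: Ld <- Pr -> Uv <- Qa -> Kp
  P2: Ld <- Pr -> Uv -> Kp
  P3: Ld <- Pr -> Kp
The empty set is not sufficient: P2 (Ld <- Pr -> Uv -> Kp) has no collider blocking it and no conditioned non-collider, so it is open.
Try {Pr}:
  P1: blocked at fork node Pr ∈ conditioning set.
  P2: blocked at fork node Pr ∈ conditioning set.
  P3: blocked at fork node Pr ∈ conditioning set.
{Pr} contains no descendant of Ld and blocks every backdoor path.
{Pr} is the unique smallest valid adjustment set.

{Pr}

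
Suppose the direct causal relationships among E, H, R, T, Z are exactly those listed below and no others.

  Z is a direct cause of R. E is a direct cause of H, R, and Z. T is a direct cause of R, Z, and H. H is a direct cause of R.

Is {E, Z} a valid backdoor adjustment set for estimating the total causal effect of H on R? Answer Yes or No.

No

Backdoor paths from H to R (paths whose first edge points into H):
  P1: H <- T -> Z <- E -> R
  P2: H <- T -> Z -> R
  P3: H <- T -> R
  P4: H <- E -> Z <- T -> R
  P5: H <- E -> Z -> R
  P6: H <- E -> R
Condition 1 (no descendant of H in the set): holds — descendants of H are {R}; none are in {E, Z}.
Condition 2 (every backdoor path blocked by {E, Z}):
  P1: blocked at fork node E ∈ conditioning set.
  P2: blocked at chain node Z ∈ conditioning set.
  P3: open — no interior node is in the conditioning set.
  P4: blocked at fork node E ∈ conditioning set.
  P5: blocked at fork node E ∈ conditioning set.
  P6: blocked at fork node E ∈ conditioning set.
{E, Z} does not satisfy the backdoor criterion.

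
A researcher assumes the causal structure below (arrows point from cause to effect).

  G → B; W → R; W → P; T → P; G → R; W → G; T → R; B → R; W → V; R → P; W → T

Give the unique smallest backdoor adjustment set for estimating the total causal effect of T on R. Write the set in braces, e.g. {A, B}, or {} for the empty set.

{W}

Variables eligible for adjustment (non-descendants of T, excluding T and R): {B, G, V, W}.
Backdoor paths from T to R:
  P1: T <- W -> G -> B -> R
  P2: T <- W -> G -> R
  P3: T <- W -> R
  P4: T <- W -> P <- R
The empty set is not sufficient: P1 (T <- W -> G -> B -> R) has no collider blocking it and no conditioned non-collider, so it is open.
Try {W}:
  P1: blocked at fork node W ∈ conditioning set.
  P2: blocked at fork node W ∈ conditioning set.
  P3: blocked at fork node W ∈ conditioning set.
  P4: blocked at fork node W ∈ conditioning set.
{W} contains no descendant of T and blocks every backdoor path.
No other singleton works — e.g. {V} leaves P1 open — so {W} is the unique smallest valid adjustment set.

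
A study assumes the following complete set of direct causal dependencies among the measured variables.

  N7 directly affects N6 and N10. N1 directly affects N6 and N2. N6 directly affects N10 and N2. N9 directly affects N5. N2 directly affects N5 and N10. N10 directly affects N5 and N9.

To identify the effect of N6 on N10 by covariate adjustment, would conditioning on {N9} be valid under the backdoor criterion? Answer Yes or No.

Backdoor paths from N6 to N10 (paths whose first edge points into N6):
  P1: N6 <- N7 -> N10
  P2: N6 <- N1 -> N2 -> N10
  P3: N6 <- N1 -> N2 -> N5 <- N10
  P4: N6 <- N1 -> N2 -> N5 <- N9 <- N10
Condition 1 (no descendant of N6 in the set): FAILS — N9 is a descendant of N6.
Condition 2 (every backdoor path blocked by {N9}):
  P1: open — no interior node is in the conditioning set.
  P2: open — no interior node is in the conditioning set.
  P3: blocked at collider N5 (neither it nor any descendant is in the conditioning set).
  P4: blocked at collider N5 (neither it nor any descendant is in the conditioning set).
{N9} does not satisfy the backdoor criterion.

No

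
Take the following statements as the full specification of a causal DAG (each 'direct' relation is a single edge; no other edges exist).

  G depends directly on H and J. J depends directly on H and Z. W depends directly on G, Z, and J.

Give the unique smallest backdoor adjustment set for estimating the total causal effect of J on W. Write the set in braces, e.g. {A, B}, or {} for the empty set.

Variables eligible for adjustment (non-descendants of J, excluding J and W): {H, Z}.
Backdoor paths from J to W:
  P1: J <- Z -> W
  P2: J <- H -> G -> W
The empty set is not sufficient: P1 (J <- Z -> W) has no collider blocking it and no conditioned non-collider, so it is open.
Try {H, Z}:
  P1: blocked at fork node Z ∈ conditioning set.
  P2: blocked at fork node H ∈ conditioning set.
{H, Z} contains no descendant of J and blocks every backdoor path.
Every element of {H, Z} is needed (dropping H leaves P2 open; dropping Z leaves P1 open), so no proper subset is valid.
Among all size-2 subsets of the eligible variables, only {H, Z} blocks every backdoor path, so it is the unique smallest valid adjustment set.

{H, Z}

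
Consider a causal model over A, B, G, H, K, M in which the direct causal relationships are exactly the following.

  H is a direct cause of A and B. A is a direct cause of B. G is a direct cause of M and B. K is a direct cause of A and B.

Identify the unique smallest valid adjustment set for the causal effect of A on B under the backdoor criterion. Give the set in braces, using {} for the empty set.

Variables eligible for adjustment (non-descendants of A, excluding A and B): {G, H, K, M}.
Backdoor paths from A to B:
  P1: A <- H -> B
  P2: A <- K -> B
The empty set is not sufficient: P1 (A <- H -> B) has no collider blocking it and no conditioned non-collider, so it is open.
Try {H, K}:
  P1: blocked at fork node H ∈ conditioning set.
  P2: blocked at fork node K ∈ conditioning set.
{H, K} contains no descendant of A and blocks every backdoor path.
Every element of {H, K} is needed (dropping H leaves P1 open; dropping K leaves P2 open), so no proper subset is valid.
Among all size-2 subsets of the eligible variables, only {H, K} blocks every backdoor path, so it is the unique smallest valid adjustment set.

{H, K}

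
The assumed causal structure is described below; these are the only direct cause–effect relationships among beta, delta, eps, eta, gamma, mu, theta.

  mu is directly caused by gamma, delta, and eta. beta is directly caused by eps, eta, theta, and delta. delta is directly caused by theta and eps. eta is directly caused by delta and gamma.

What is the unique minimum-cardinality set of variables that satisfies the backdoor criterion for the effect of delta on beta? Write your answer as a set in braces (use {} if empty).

Variables eligible for adjustment (non-descendants of delta, excluding delta and beta): {eps, gamma, theta}.
Backdoor paths from delta to beta:
  P1: delta <- theta -> beta
  P2: delta <- eps -> beta
The empty set is not sufficient: P1 (delta <- theta -> beta) has no collider blocking it and no conditioned non-collider, so it is open.
Try {eps, theta}:
  P1: blocked at fork node theta ∈ conditioning set.
  P2: blocked at fork node eps ∈ conditioning set.
{eps, theta} contains no descendant of delta and blocks every backdoor path.
Every element of {eps, theta} is needed (dropping eps leaves P2 open; dropping theta leaves P1 open), so no proper subset is valid.
Among all size-2 subsets of the eligible variables, only {eps, theta} blocks every backdoor path, so it is the unique smallest valid adjustment set.

{eps, theta}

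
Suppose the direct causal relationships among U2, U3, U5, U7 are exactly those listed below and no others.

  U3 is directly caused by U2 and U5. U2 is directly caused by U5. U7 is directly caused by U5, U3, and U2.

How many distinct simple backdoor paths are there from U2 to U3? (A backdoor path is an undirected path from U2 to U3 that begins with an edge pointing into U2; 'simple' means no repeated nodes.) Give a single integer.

A backdoor path from U2 to U3 is any simple undirected path whose first edge points into U2 (i.e. leaves U2 via a parent).
Parents of U2: {U5}.
Enumerating:
  P1: U2 <- U5 -> U3
  P2: U2 <- U5 -> U7 <- U3
That exhausts the simple backdoor paths. Count: 2.

2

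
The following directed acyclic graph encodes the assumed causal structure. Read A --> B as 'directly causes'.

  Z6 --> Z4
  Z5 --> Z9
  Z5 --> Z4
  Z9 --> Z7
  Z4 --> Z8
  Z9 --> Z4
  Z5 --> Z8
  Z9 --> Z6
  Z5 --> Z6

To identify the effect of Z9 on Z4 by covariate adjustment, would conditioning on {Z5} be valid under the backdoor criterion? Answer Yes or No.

Yes

Backdoor paths from Z9 to Z4 (paths whose first edge points into Z9):
  P1: Z9 <- Z5 -> Z6 -> Z4
  P2: Z9 <- Z5 -> Z4
  P3: Z9 <- Z5 -> Z8 <- Z4
Condition 1 (no descendant of Z9 in the set): holds — descendants of Z9 are {Z4, Z6, Z7, Z8}; none are in {Z5}.
Condition 2 (every backdoor path blocked by {Z5}):
  P1: blocked at fork node Z5 ∈ conditioning set.
  P2: blocked at fork node Z5 ∈ conditioning set.
  P3: blocked at fork node Z5 ∈ conditioning set.
{Z5} satisfies the backdoor criterion.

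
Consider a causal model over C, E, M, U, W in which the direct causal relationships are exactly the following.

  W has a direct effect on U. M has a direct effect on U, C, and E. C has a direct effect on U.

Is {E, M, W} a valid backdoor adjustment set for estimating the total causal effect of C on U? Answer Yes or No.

Backdoor paths from C to U (paths whose first edge points into C):
  P1: C <- M -> U
Condition 1 (no descendant of C in the set): holds — descendants of C are {U}; none are in {E, M, W}.
Condition 2 (every backdoor path blocked by {E, M, W}):
  P1: blocked at fork node M ∈ conditioning set.
{E, M, W} satisfies the backdoor criterion.

Yes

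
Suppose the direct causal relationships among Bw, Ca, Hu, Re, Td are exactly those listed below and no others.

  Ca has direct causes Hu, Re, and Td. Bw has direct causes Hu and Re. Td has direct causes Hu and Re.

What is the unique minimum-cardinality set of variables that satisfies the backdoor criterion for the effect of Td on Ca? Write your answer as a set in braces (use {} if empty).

{Hu, Re}

Variables eligible for adjustment (non-descendants of Td, excluding Td and Ca): {Bw, Hu, Re}.
Backdoor paths from Td to Ca:
  P1: Td <- Re -> Ca
  P2: Td <- Re -> Bw <- Hu -> Ca
  P3: Td <- Hu -> Ca
  P4: Td <- Hu -> Bw <- Re -> Ca
The empty set is not sufficient: P1 (Td <- Re -> Ca) has no collider blocking it and no conditioned non-collider, so it is open.
Try {Hu, Re}:
  P1: blocked at fork node Re ∈ conditioning set.
  P2: blocked at fork node Re ∈ conditioning set.
  P3: blocked at fork node Hu ∈ conditioning set.
  P4: blocked at fork node Hu ∈ conditioning set.
{Hu, Re} contains no descendant of Td and blocks every backdoor path.
Every element of {Hu, Re} is needed (dropping Hu leaves P3 open; dropping Re leaves P1 open), so no proper subset is valid.
Among all size-2 subsets of the eligible variables, only {Hu, Re} blocks every backdoor path, so it is the unique smallest valid adjustment set.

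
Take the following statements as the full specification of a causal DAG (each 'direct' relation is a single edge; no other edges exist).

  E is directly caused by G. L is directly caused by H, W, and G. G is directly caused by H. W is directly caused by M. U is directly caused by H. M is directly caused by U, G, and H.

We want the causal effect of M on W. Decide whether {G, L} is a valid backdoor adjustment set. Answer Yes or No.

No

Backdoor paths from M to W (paths whose first edge points into M):
  P1: M <- H -> G -> L <- W
  P2: M <- H -> L <- W
  P3: M <- G <- H -> L <- W
  P4: M <- G -> L <- W
  P5: M <- U <- H -> G -> L <- W
  P6: M <- U <- H -> L <- W
Condition 1 (no descendant of M in the set): FAILS — L is a descendant of M.
Condition 2 (every backdoor path blocked by {G, L}):
  P1: blocked at chain node G ∈ conditioning set.
  P2: open — collider(s) L are conditioned on (or have a conditioned descendant) and no non-collider on the path is in the set.
  P3: blocked at chain node G ∈ conditioning set.
  P4: blocked at fork node G ∈ conditioning set.
  P5: blocked at chain node G ∈ conditioning set.
  P6: open — collider(s) L are conditioned on (or have a conditioned descendant) and no non-collider on the path is in the set.
{G, L} does not satisfy the backdoor criterion.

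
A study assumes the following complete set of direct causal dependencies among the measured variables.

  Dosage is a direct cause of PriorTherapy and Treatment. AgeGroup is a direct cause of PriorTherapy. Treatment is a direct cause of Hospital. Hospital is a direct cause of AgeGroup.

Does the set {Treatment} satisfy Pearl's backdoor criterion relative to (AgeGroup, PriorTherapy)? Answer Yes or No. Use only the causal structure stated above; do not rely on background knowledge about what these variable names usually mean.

Yes

Backdoor paths from AgeGroup to PriorTherapy (paths whose first edge points into AgeGroup):
  P1: AgeGroup <- Hospital <- Treatment <- Dosage -> PriorTherapy
Condition 1 (no descendant of AgeGroup in the set): holds — descendants of AgeGroup are {PriorTherapy}; none are in {Treatment}.
Condition 2 (every backdoor path blocked by {Treatment}):
  P1: blocked at chain node Treatment ∈ conditioning set.
{Treatment} satisfies the backdoor criterion.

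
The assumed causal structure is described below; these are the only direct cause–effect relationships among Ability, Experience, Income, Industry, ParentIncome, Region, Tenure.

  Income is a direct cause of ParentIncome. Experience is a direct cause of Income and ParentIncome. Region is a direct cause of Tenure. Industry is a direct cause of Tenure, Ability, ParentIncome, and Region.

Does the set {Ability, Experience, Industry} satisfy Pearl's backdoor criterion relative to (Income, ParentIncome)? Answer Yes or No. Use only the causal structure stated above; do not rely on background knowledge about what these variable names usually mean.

Yes

Backdoor paths from Income to ParentIncome (paths whose first edge points into Income):
  P1: Income <- Experience -> ParentIncome
Condition 1 (no descendant of Income in the set): holds — descendants of Income are {ParentIncome}; none are in {Ability, Experience, Industry}.
Condition 2 (every backdoor path blocked by {Ability, Experience, Industry}):
  P1: blocked at fork node Experience ∈ conditioning set.
{Ability, Experience, Industry} satisfies the backdoor criterion.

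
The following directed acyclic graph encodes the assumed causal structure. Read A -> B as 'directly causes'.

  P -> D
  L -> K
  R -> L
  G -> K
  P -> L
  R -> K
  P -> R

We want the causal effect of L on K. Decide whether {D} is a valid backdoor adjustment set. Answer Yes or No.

No

Backdoor paths from L to K (paths whose first edge points into L):
  P1: L <- P -> R -> K
  P2: L <- R -> K
Condition 1 (no descendant of L in the set): holds — descendants of L are {K}; none are in {D}.
Condition 2 (every backdoor path blocked by {D}):
  P1: open — no interior node is in the conditioning set.
  P2: open — no interior node is in the conditioning set.
{D} does not satisfy the backdoor criterion.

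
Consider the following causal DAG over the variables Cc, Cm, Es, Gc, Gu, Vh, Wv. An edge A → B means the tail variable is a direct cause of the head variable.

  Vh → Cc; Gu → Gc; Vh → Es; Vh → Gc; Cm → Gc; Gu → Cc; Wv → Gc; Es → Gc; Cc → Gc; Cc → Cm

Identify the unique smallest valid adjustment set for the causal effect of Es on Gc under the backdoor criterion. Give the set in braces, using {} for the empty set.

{Vh}

Variables eligible for adjustment (non-descendants of Es, excluding Es and Gc): {Cc, Cm, Gu, Vh, Wv}.
Backdoor paths from Es to Gc:
  P1: Es <- Vh -> Cc <- Gu -> Gc
  P2: Es <- Vh -> Cc -> Cm -> Gc
  P3: Es <- Vh -> Cc -> Gc
  P4: Es <- Vh -> Gc
The empty set is not sufficient: P2 (Es <- Vh -> Cc -> Cm -> Gc) has no collider blocking it and no conditioned non-collider, so it is open.
Try {Vh}:
  P1: blocked at fork node Vh ∈ conditioning set.
  P2: blocked at fork node Vh ∈ conditioning set.
  P3: blocked at fork node Vh ∈ conditioning set.
  P4: blocked at fork node Vh ∈ conditioning set.
{Vh} contains no descendant of Es and blocks every backdoor path.
No other singleton works — e.g. {Wv} leaves P2 open — so {Vh} is the unique smallest valid adjustment set.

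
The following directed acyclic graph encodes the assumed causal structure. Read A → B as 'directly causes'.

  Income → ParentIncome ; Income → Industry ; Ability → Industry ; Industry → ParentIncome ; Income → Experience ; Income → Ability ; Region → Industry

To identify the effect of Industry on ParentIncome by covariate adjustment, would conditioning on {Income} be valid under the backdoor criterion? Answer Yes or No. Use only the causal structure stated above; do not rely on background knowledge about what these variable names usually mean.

Yes

Backdoor paths from Industry to ParentIncome (paths whose first edge points into Industry):
  P1: Industry <- Income -> ParentIncome
  P2: Industry <- Ability <- Income -> ParentIncome
Condition 1 (no descendant of Industry in the set): holds — descendants of Industry are {ParentIncome}; none are in {Income}.
Condition 2 (every backdoor path blocked by {Income}):
  P1: blocked at fork node Income ∈ conditioning set.
  P2: blocked at fork node Income ∈ conditioning set.
{Income} satisfies the backdoor criterion.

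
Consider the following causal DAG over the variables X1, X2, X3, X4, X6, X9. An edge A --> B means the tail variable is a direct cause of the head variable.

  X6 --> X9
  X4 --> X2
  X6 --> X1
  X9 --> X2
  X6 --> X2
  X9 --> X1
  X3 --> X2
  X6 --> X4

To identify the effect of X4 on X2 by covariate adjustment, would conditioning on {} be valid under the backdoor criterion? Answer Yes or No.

Backdoor paths from X4 to X2 (paths whose first edge points into X4):
  P1: X4 <- X6 -> X9 -> X2
  P2: X4 <- X6 -> X1 <- X9 -> X2
  P3: X4 <- X6 -> X2
Condition 1 (no descendant of X4 in the set): holds — descendants of X4 are {X2}; none are in {}.
Condition 2 (every backdoor path blocked by {}):
  P1: open — no interior node is in the conditioning set.
  P2: blocked at collider X1 (neither it nor any descendant is in the conditioning set).
  P3: open — no interior node is in the conditioning set.
{} does not satisfy the backdoor criterion.

No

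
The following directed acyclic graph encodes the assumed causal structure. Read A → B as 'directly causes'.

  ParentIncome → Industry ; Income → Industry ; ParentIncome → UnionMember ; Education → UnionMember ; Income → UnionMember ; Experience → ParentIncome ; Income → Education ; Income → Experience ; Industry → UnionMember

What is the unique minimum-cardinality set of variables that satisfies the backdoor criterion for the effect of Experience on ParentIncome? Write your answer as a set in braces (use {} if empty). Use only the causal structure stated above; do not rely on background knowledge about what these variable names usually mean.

{}

Variables eligible for adjustment (non-descendants of Experience, excluding Experience and ParentIncome): {Education, Income}.
Backdoor paths from Experience to ParentIncome:
  P1: Experience <- Income -> Industry <- ParentIncome
  P2: Experience <- Income -> Industry -> UnionMember <- ParentIncome
  P3: Experience <- Income -> Education -> UnionMember <- ParentIncome
  P4: Experience <- Income -> Education -> UnionMember <- Industry <- ParentIncome
  P5: Experience <- Income -> UnionMember <- ParentIncome
  P6: Experience <- Income -> UnionMember <- Industry <- ParentIncome
Each backdoor path contains an unconditioned collider, so every path is already blocked with the empty conditioning set:
  P1: blocked at collider Industry (neither it nor any descendant is in the conditioning set).
  P2: blocked at collider UnionMember (neither it nor any descendant is in the conditioning set).
  P3: blocked at collider UnionMember (neither it nor any descendant is in the conditioning set).
  P4: blocked at collider UnionMember (neither it nor any descendant is in the conditioning set).
  P5: blocked at collider UnionMember (neither it nor any descendant is in the conditioning set).
  P6: blocked at collider UnionMember (neither it nor any descendant is in the conditioning set).
The empty set is therefore the unique smallest valid set.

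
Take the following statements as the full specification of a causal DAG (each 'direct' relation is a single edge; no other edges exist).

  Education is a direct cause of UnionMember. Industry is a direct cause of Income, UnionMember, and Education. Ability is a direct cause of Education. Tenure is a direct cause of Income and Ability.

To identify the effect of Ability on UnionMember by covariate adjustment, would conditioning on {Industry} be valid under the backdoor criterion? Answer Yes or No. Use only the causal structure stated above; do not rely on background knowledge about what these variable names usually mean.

Backdoor paths from Ability to UnionMember (paths whose first edge points into Ability):
  P1: Ability <- Tenure -> Income <- Industry -> Education -> UnionMember
  P2: Ability <- Tenure -> Income <- Industry -> UnionMember
Condition 1 (no descendant of Ability in the set): holds — descendants of Ability are {Education, UnionMember}; none are in {Industry}.
Condition 2 (every backdoor path blocked by {Industry}):
  P1: blocked at collider Income (neither it nor any descendant is in the conditioning set).
  P2: blocked at collider Income (neither it nor any descendant is in the conditioning set).
{Industry} satisfies the backdoor criterion.

Yes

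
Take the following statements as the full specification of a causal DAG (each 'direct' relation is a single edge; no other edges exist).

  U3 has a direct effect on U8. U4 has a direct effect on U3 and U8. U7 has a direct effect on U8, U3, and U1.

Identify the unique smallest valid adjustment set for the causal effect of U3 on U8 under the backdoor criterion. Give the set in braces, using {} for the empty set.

{U4, U7}

Variables eligible for adjustment (non-descendants of U3, excluding U3 and U8): {U1, U4, U7}.
Backdoor paths from U3 to U8:
  P1: U3 <- U4 -> U8
  P2: U3 <- U7 -> U8
The empty set is not sufficient: P1 (U3 <- U4 -> U8) has no collider blocking it and no conditioned non-collider, so it is open.
Try {U4, U7}:
  P1: blocked at fork node U4 ∈ conditioning set.
  P2: blocked at fork node U7 ∈ conditioning set.
{U4, U7} contains no descendant of U3 and blocks every backdoor path.
Every element of {U4, U7} is needed (dropping U4 leaves P1 open; dropping U7 leaves P2 open), so no proper subset is valid.
Among all size-2 subsets of the eligible variables, only {U4, U7} blocks every backdoor path, so it is the unique smallest valid adjustment set.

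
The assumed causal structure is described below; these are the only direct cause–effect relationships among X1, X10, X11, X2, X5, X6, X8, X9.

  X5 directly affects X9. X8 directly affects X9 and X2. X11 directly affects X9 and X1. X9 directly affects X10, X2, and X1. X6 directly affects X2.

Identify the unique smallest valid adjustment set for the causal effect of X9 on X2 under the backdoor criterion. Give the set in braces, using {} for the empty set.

{X8}

Variables eligible for adjustment (non-descendants of X9, excluding X9 and X2): {X11, X5, X6, X8}.
Backdoor paths from X9 to X2:
  P1: X9 <- X8 -> X2
The empty set is not sufficient: P1 (X9 <- X8 -> X2) has no collider blocking it and no conditioned non-collider, so it is open.
Try {X8}:
  P1: blocked at fork node X8 ∈ conditioning set.
{X8} contains no descendant of X9 and blocks every backdoor path.
No other singleton works — e.g. {X11} leaves P1 open — so {X8} is the unique smallest valid adjustment set.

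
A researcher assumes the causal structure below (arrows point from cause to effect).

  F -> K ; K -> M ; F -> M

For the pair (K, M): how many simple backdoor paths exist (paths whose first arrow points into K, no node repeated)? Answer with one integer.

1

A backdoor path from K to M is any simple undirected path whose first edge points into K (i.e. leaves K via a parent).
Parents of K: {F}.
Enumerating:
  P1: K <- F -> M
That exhausts the simple backdoor paths. Count: 1.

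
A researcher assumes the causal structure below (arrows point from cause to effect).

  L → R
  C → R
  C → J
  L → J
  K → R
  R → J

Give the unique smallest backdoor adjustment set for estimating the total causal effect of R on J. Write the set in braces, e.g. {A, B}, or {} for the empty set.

Variables eligible for adjustment (non-descendants of R, excluding R and J): {C, K, L}.
Backdoor paths from R to J:
  P1: R <- C -> J
  P2: R <- L -> J
The empty set is not sufficient: P1 (R <- C -> J) has no collider blocking it and no conditioned non-collider, so it is open.
Try {C, L}:
  P1: blocked at fork node C ∈ conditioning set.
  P2: blocked at fork node L ∈ conditioning set.
{C, L} contains no descendant of R and blocks every backdoor path.
Every element of {C, L} is needed (dropping C leaves P1 open; dropping L leaves P2 open), so no proper subset is valid.
Among all size-2 subsets of the eligible variables, only {C, L} blocks every backdoor path, so it is the unique smallest valid adjustment set.

{C, L}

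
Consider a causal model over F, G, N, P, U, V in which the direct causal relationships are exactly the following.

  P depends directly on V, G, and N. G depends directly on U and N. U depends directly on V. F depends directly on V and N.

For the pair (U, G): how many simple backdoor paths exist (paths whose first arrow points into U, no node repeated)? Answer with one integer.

4

A backdoor path from U to G is any simple undirected path whose first edge points into U (i.e. leaves U via a parent).
Parents of U: {V}.
Enumerating:
  P1: U <- V -> F <- N -> G
  P2: U <- V -> F <- N -> P <- G
  P3: U <- V -> P <- N -> G
  P4: U <- V -> P <- G
That exhausts the simple backdoor paths. Count: 4.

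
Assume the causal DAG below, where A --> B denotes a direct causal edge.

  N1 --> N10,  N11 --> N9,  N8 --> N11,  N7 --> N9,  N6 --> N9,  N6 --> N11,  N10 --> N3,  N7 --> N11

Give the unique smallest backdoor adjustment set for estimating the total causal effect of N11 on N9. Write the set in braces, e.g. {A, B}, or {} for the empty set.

Variables eligible for adjustment (non-descendants of N11, excluding N11 and N9): {N1, N10, N3, N6, N7, N8}.
Backdoor paths from N11 to N9:
  P1: N11 <- N7 -> N9
  P2: N11 <- N6 -> N9
The empty set is not sufficient: P1 (N11 <- N7 -> N9) has no collider blocking it and no conditioned non-collider, so it is open.
Try {N6, N7}:
  P1: blocked at fork node N7 ∈ conditioning set.
  P2: blocked at fork node N6 ∈ conditioning set.
{N6, N7} contains no descendant of N11 and blocks every backdoor path.
Every element of {N6, N7} is needed (dropping N6 leaves P2 open; dropping N7 leaves P1 open), so no proper subset is valid.
Among all size-2 subsets of the eligible variables, only {N6, N7} blocks every backdoor path, so it is the unique smallest valid adjustment set.

{N6, N7}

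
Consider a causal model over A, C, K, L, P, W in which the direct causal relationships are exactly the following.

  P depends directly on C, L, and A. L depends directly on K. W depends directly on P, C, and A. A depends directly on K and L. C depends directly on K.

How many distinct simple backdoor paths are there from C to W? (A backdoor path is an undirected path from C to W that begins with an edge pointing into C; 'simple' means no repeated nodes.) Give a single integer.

A backdoor path from C to W is any simple undirected path whose first edge points into C (i.e. leaves C via a parent).
Parents of C: {K}.
Enumerating:
  P1: C <- K -> L -> A -> P -> W
  P2: C <- K -> L -> A -> W
  P3: C <- K -> L -> P <- A -> W
  P4: C <- K -> L -> P -> W
  P5: C <- K -> A <- L -> P -> W
  P6: C <- K -> A -> P -> W
  P7: C <- K -> A -> W
That exhausts the simple backdoor paths. Count: 7.

7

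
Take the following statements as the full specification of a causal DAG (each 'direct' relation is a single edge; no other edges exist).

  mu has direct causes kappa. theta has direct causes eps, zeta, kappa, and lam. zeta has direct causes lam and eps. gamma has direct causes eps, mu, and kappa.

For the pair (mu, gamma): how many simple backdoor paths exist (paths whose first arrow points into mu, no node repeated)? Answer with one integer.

A backdoor path from mu to gamma is any simple undirected path whose first edge points into mu (i.e. leaves mu via a parent).
Parents of mu: {kappa}.
Enumerating:
  P1: mu <- kappa -> theta <- eps -> gamma
  P2: mu <- kappa -> theta <- lam -> zeta <- eps -> gamma
  P3: mu <- kappa -> theta <- zeta <- eps -> gamma
  P4: mu <- kappa -> gamma
That exhausts the simple backdoor paths. Count: 4.

4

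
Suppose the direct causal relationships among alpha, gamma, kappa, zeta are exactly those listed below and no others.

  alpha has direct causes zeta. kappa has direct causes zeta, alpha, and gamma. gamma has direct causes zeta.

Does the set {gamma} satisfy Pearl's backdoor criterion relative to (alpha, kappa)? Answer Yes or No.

Backdoor paths from alpha to kappa (paths whose first edge points into alpha):
  P1: alpha <- zeta -> gamma -> kappa
  P2: alpha <- zeta -> kappa
Condition 1 (no descendant of alpha in the set): holds — descendants of alpha are {kappa}; none are in {gamma}.
Condition 2 (every backdoor path blocked by {gamma}):
  P1: blocked at chain node gamma ∈ conditioning set.
  P2: open — no interior node is in the conditioning set.
{gamma} does not satisfy the backdoor criterion.

No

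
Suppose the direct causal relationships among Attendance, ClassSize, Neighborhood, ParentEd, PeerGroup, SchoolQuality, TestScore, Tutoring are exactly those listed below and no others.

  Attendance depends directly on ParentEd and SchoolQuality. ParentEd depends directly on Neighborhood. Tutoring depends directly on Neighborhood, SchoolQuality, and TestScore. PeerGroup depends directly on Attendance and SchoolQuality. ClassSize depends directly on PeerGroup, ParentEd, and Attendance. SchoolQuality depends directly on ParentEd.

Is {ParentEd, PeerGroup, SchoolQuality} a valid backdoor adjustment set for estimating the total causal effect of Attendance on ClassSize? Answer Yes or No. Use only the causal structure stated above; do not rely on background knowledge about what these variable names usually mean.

Backdoor paths from Attendance to ClassSize (paths whose first edge points into Attendance):
  P1: Attendance <- ParentEd <- Neighborhood -> Tutoring <- SchoolQuality -> PeerGroup -> ClassSize
  P2: Attendance <- ParentEd -> SchoolQuality -> PeerGroup -> ClassSize
  P3: Attendance <- ParentEd -> ClassSize
  P4: Attendance <- SchoolQuality <- ParentEd -> ClassSize
  P5: Attendance <- SchoolQuality -> PeerGroup -> ClassSize
  P6: Attendance <- SchoolQuality -> Tutoring <- Neighborhood -> ParentEd -> ClassSize
Condition 1 (no descendant of Attendance in the set): FAILS — PeerGroup is a descendant of Attendance.
Condition 2 (every backdoor path blocked by {ParentEd, PeerGroup, SchoolQuality}):
  P1: blocked at chain node ParentEd ∈ conditioning set.
  P2: blocked at fork node ParentEd ∈ conditioning set.
  P3: blocked at fork node ParentEd ∈ conditioning set.
  P4: blocked at chain node SchoolQuality ∈ conditioning set.
  P5: blocked at fork node SchoolQuality ∈ conditioning set.
  P6: blocked at fork node SchoolQuality ∈ conditioning set.
{ParentEd, PeerGroup, SchoolQuality} does not satisfy the backdoor criterion.

No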